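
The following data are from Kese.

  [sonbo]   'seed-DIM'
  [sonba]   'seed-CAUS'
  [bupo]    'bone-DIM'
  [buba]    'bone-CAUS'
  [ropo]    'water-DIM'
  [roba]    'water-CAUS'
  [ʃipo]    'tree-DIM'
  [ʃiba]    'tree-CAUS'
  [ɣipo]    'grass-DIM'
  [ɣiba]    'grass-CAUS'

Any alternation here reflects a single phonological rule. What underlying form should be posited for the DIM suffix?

The DIM morpheme has two allomorphs, [-bo] and [-po].
By contrast the CAUS suffix keeps its initial [b] throughout — that segment must be underlying.
The DIM suffix is therefore /-po/ underlyingly, with post-nasal voicing: voiceless stops become voiced after a nasal.

/-po/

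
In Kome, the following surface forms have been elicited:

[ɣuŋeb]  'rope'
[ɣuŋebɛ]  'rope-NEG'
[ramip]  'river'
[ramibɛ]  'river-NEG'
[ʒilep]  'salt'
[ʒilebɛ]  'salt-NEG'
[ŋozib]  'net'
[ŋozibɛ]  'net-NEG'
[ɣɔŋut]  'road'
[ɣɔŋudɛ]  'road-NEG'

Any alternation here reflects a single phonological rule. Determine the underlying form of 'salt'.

/ʒilep/

In [ʒilep] and [ʒilebɛ] the final segment of 'salt' alternates: [p] ~ [b].
But 'net' keeps [b] in both environments ([ŋozib], [ŋozibɛ]), so there is no rule changing /b/ to [p] in isolation.
So /p/ is underlying, and a rule of intervocalic voicing — voiceless stops become voiced between vowels — gives [b].
So 'salt' = /ʒilep/.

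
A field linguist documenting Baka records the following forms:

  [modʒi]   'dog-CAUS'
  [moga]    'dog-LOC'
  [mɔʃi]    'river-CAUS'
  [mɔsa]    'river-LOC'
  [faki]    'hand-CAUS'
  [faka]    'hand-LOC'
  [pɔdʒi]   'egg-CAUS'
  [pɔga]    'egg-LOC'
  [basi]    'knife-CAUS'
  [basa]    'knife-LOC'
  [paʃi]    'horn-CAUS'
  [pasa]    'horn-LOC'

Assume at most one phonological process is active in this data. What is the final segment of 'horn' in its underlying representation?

/ʃ/

'horn' shows [ʃ] ~ [s] at the end of the stem ([paʃi] vs [pasa]).
But 'knife' keeps [s] in both environments ([basi], [basa]), so there is no rule changing /s/ to [ʃ] before the CAUS suffix.
Therefore /ʃ/ is basic and [s] is derived by depalatalization (palato-alveolar /dʒ/ and /ʃ/ become [g] and [s] when no front vowel follows).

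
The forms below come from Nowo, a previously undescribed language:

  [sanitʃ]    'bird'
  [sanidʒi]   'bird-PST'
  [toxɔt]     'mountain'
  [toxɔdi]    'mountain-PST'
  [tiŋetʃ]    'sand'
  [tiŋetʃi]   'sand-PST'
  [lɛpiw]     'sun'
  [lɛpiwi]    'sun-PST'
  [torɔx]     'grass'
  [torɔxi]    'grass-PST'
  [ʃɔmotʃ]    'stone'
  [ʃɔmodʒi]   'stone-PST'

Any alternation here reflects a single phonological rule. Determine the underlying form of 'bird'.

The stem for 'bird' ends in [tʃ] in [sanitʃ] but [dʒ] in [sanidʒi].
But 'sand' keeps [tʃ] in both environments ([tiŋetʃ], [tiŋetʃi]), so there is no rule changing /tʃ/ to [dʒ] before the PST suffix.
Therefore /dʒ/ is basic and [tʃ] is derived by word-final obstruent devoicing (voiced obstruents become voiceless word-finally).
The underlying form of 'bird' is therefore /sanidʒ/.

/sanidʒ/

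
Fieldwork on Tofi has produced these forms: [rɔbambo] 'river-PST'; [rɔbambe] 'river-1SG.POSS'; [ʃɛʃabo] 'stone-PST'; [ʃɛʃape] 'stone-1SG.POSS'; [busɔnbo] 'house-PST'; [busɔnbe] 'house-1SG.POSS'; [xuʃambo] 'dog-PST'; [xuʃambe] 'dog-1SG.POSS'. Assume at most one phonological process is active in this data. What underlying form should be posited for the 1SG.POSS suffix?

The 1SG.POSS suffix surfaces as [-be] and [-pe], depending on the final segment of the stem.
The PST suffix, which begins with [b], is invariant after every stem; so [b] is not altered by any rule here.
So the underlying form is /-pe/, and voiceless stops become voiced after a nasal.

/-pe/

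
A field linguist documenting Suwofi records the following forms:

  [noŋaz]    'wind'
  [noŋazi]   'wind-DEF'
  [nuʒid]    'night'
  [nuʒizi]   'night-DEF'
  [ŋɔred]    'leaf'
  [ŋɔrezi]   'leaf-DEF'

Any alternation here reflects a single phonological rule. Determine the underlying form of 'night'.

The stem for 'night' ends in [d] in [nuʒid] but [z] in [nuʒizi].
But 'wind' keeps [z] in both environments ([noŋaz], [noŋazi]), so there is no rule changing /z/ to [d] in isolation.
So /d/ is underlying, and a rule of intervocalic spirantization — voiced stops become fricatives between vowels — gives [z].
Hence 'night' is /nuʒid/ underlyingly.

/nuʒid/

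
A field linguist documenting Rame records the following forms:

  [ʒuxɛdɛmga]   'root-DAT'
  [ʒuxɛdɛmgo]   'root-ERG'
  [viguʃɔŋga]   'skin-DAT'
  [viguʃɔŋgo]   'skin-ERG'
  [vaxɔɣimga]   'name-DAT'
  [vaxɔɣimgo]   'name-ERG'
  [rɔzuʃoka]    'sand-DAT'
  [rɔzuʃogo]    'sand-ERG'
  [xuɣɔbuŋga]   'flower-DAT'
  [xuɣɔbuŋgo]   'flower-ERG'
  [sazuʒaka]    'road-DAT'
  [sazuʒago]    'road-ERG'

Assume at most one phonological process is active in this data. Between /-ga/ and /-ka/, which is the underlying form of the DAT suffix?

/-ka/

The DAT suffix surfaces as [-ga] and [-ka], depending on the final segment of the stem.
By contrast the ERG suffix keeps its initial [g] throughout — that segment must be underlying.
So the underlying form is /-ka/, and voiceless stops become voiced after a nasal.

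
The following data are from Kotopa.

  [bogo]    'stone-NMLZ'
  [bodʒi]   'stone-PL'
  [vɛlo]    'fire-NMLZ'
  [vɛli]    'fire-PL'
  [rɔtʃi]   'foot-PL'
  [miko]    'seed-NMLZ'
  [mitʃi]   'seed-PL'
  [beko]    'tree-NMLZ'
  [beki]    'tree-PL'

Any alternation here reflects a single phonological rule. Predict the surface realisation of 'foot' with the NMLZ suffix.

'seed' shows [k] ~ [tʃ] at the end of the stem ([miko] vs [mitʃi]).
But 'tree' keeps [k] in both environments ([beko], [beki]), so there is no rule changing /k/ to [tʃ] before the PL suffix.
So /tʃ/ is underlying, and a rule of depalatalization — palato-alveolar /tʃ/ and /dʒ/ become [k] and [g] when no front vowel follows — gives [k].
From [rɔtʃi] the stem 'foot' is /rɔtʃ/; when no front vowel follows this yields [rɔko].

[rɔko]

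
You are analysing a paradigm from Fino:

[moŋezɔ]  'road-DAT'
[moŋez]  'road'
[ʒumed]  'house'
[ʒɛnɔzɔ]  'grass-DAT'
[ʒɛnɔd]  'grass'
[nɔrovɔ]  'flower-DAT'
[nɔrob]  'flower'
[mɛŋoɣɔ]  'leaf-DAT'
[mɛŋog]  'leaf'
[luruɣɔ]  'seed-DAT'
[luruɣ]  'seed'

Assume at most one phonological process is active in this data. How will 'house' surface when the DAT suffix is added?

[ʒumezɔ]

The root 'grass' surfaces as [ʒɛnɔzɔ] and [ʒɛnɔd], with a stem-final [z] ~ [d] alternation.
If /z/ were underlying and a rule turned it into [d] in isolation, 'road' would also alternate; but it has [z] in both [moŋezɔ] and [moŋez].
So /d/ is underlying, and a rule of intervocalic spirantization — voiced stops become fricatives between vowels — gives [z].
From [ʒumed] the stem 'house' is /ʒumed/; between vowels this yields [ʒumezɔ].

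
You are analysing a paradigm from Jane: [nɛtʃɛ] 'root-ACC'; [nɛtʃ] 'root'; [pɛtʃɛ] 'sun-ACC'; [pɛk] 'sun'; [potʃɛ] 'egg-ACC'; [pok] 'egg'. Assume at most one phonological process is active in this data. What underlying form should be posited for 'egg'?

/pok/

The root 'egg' surfaces as [potʃɛ] and [pok], with a stem-final [tʃ] ~ [k] alternation.
If /tʃ/ were underlying and a rule turned it into [k] in isolation, 'root' would also alternate; but it has [tʃ] in both [nɛtʃɛ] and [nɛtʃ].
So /k/ is underlying, and a rule of palatalization before a front vowel — /k/ becomes palato-alveolar [tʃ] before a front vowel — gives [tʃ].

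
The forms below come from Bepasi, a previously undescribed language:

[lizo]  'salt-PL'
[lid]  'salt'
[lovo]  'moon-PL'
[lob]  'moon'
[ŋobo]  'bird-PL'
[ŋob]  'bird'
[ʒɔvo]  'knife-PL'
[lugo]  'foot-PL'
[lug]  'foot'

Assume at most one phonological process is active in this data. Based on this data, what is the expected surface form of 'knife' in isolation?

[ʒɔb]

In [lovo] and [lob] the final segment of 'moon' alternates: [v] ~ [b].
Compare 'bird', with invariant [b] in [ŋobo] and [ŋob]: an analysis with underlying /b/ and a rule producing [v] before the PL suffix would wrongly predict alternation here too.
So /v/ is underlying, and a rule of word-final hardening — voiced fricatives become stops word-finally — gives [b].
The one attested form of 'knife', [ʒɔvo], shows underlying /ʒɔv/. Applying the same rule word-finally gives [ʒɔb].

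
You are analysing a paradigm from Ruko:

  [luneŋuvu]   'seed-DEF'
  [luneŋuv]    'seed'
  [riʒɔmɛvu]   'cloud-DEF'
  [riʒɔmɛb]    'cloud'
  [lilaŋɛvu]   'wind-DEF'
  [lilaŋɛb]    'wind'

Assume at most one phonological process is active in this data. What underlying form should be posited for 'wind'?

/lilaŋɛb/

In [lilaŋɛvu] and [lilaŋɛb] the final segment of 'wind' alternates: [v] ~ [b].
Compare 'seed', with invariant [v] in [luneŋuvu] and [luneŋuv]: an analysis with underlying /v/ and a rule producing [b] in isolation would wrongly predict alternation here too.
The underlying segment must be /b/; voiced stops become fricatives between vowels, yielding [v] there.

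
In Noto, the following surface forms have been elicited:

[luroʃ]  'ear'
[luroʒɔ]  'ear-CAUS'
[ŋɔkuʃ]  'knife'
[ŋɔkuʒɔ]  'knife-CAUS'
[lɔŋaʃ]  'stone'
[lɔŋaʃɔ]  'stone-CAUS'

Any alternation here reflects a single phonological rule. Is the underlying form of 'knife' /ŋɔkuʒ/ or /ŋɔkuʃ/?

The root 'knife' surfaces as [ŋɔkuʃ] and [ŋɔkuʒɔ], with a stem-final [ʃ] ~ [ʒ] alternation.
The stem 'stone' ([lɔŋaʃ], [lɔŋaʃɔ]) shows [ʃ] unchanged in both environments, so [ʃ] cannot be basic with [ʒ] derived before the CAUS suffix.
The alternation reflects word-final obstruent devoicing: voiced obstruents become voiceless word-finally. /ʒ/ is underlying.

/ŋɔkuʒ/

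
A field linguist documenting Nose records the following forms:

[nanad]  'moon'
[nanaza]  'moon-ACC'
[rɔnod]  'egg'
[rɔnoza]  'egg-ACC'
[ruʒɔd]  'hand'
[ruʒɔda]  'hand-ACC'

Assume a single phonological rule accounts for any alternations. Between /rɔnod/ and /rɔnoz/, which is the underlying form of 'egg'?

/rɔnoz/

In [rɔnod] and [rɔnoza] the final segment of 'egg' alternates: [d] ~ [z].
But 'hand' keeps [d] in both environments ([ruʒɔd], [ruʒɔda]), so there is no rule changing /d/ to [z] before the ACC suffix.
The alternation reflects word-final hardening: voiced fricatives become stops word-finally. /z/ is underlying.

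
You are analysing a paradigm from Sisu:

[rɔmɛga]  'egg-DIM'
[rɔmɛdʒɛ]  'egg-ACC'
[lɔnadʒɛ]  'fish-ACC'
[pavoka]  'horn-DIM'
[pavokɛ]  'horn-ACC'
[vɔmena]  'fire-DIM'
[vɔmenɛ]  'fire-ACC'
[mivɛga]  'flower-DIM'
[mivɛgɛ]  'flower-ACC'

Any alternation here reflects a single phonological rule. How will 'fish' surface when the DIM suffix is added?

In [rɔmɛga] and [rɔmɛdʒɛ] the final segment of 'egg' alternates: [g] ~ [dʒ].
Compare 'flower', with invariant [g] in [mivɛga] and [mivɛgɛ]: an analysis with underlying /g/ and a rule producing [dʒ] before the ACC suffix would wrongly predict alternation here too.
The underlying segment must be /dʒ/; palato-alveolar /dʒ/ becomes [g] when no front vowel follows, yielding [g] there.
From [lɔnadʒɛ] the stem 'fish' is /lɔnadʒ/; when no front vowel follows this yields [lɔnaga].

[lɔnaga]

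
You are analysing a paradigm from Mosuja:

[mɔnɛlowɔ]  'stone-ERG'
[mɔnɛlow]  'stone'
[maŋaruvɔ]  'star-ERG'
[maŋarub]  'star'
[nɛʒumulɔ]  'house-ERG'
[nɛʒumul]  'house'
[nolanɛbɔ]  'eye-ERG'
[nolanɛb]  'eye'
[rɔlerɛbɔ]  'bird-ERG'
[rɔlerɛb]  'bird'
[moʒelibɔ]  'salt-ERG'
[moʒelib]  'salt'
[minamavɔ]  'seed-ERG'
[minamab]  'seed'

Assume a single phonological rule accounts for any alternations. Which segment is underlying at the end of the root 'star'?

/v/

The stem for 'star' ends in [v] in [maŋaruvɔ] but [b] in [maŋarub].
But 'eye' keeps [b] in both environments ([nolanɛbɔ], [nolanɛb]), so there is no rule changing /b/ to [v] before the ERG suffix.
So /v/ is underlying, and a rule of word-final hardening — voiced fricatives become stops word-finally — gives [b].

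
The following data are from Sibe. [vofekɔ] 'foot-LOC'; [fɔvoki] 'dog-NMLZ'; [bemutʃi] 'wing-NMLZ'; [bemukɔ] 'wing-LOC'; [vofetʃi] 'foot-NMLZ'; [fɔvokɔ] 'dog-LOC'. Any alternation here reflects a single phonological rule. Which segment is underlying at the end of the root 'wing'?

/tʃ/

The stem for 'wing' ends in [k] in [bemukɔ] but [tʃ] in [bemutʃi].
But 'dog' keeps [k] in both environments ([fɔvokɔ], [fɔvoki]), so there is no rule changing /k/ to [tʃ] before the NMLZ suffix.
The alternation reflects depalatalization: palato-alveolar /tʃ/ becomes [k] when no front vowel follows. /tʃ/ is underlying.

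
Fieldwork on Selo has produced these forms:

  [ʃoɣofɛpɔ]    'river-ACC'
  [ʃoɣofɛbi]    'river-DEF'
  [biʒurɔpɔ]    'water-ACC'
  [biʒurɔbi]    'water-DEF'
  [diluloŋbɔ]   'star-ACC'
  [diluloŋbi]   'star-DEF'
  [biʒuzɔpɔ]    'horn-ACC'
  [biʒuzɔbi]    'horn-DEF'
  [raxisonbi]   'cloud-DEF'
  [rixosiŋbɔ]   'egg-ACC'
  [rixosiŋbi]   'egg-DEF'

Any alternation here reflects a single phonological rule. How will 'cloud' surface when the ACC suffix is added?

[raxisonbɔ]

The ACC morpheme has two allomorphs, [-bɔ] and [-pɔ].
By contrast the DEF suffix keeps its initial [b] throughout — that segment must be underlying.
The ACC suffix is therefore /-pɔ/ underlyingly, with post-nasal voicing: voiceless stops become voiced after a nasal.
After 'cloud', which ends in a nasal, the suffix surfaces as [-bɔ], giving [raxisonbɔ].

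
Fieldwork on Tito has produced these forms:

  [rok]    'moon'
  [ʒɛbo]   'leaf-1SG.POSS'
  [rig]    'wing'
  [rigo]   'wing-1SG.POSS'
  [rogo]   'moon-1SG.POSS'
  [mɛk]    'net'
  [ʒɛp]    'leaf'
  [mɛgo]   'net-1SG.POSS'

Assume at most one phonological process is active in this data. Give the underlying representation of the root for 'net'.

/mɛk/

In [mɛk] and [mɛgo] the final segment of 'net' alternates: [k] ~ [g].
Compare 'wing', with invariant [g] in [rig] and [rigo]: an analysis with underlying /g/ and a rule producing [k] in isolation would wrongly predict alternation here too.
So /k/ is underlying, and a rule of intervocalic voicing — voiceless stops become voiced between vowels — gives [g].
The underlying form of 'net' is therefore /mɛk/.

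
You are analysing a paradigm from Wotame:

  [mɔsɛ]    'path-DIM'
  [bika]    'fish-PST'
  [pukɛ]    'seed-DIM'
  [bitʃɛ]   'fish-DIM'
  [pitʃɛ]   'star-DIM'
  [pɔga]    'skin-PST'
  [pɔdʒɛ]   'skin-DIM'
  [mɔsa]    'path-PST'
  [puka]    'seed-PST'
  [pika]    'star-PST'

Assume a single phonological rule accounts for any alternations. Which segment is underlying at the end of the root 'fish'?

/tʃ/

The root 'fish' surfaces as [bitʃɛ] and [bika], with a stem-final [tʃ] ~ [k] alternation.
The stem 'seed' ([pukɛ], [puka]) shows [k] unchanged in both environments, so [k] cannot be basic with [tʃ] derived before the DIM suffix.
The underlying segment must be /tʃ/; palato-alveolar /tʃ/ and /dʒ/ become [k] and [g] when no front vowel follows, yielding [k] there.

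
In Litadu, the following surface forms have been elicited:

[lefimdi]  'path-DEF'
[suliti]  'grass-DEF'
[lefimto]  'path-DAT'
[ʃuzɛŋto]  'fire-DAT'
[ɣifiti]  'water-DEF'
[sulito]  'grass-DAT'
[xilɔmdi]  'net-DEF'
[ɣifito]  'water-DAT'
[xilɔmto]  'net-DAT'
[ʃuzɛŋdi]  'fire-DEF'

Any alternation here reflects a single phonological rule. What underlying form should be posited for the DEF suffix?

/-di/

The DEF morpheme has two allomorphs, [-di] and [-ti].
The DAT suffix, which begins with [t], is invariant after every stem; so [t] is not altered by any rule here.
So the underlying form is /-di/, and voiced stops become voiceless after a vowel.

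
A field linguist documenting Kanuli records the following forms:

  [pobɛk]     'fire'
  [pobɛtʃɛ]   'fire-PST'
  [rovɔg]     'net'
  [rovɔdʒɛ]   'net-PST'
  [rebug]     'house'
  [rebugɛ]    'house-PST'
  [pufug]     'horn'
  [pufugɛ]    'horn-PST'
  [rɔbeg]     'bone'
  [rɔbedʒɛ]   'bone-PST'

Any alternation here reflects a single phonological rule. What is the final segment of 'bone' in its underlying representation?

The stem for 'bone' ends in [g] in [rɔbeg] but [dʒ] in [rɔbedʒɛ].
But 'horn' keeps [g] in both environments ([pufug], [pufugɛ]), so there is no rule changing /g/ to [dʒ] before the PST suffix.
Therefore /dʒ/ is basic and [g] is derived by depalatalization (palato-alveolar /tʃ/ and /dʒ/ become [k] and [g] when no front vowel follows).

/dʒ/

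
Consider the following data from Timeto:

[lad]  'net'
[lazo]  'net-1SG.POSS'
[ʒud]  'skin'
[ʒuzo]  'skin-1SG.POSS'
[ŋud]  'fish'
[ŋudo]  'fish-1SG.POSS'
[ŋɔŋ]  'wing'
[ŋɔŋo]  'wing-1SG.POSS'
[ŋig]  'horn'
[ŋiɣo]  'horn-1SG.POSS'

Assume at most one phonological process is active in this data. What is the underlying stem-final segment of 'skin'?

/z/

'skin' shows [d] ~ [z] at the end of the stem ([ʒud] vs [ʒuzo]).
But 'fish' keeps [d] in both environments ([ŋud], [ŋudo]), so there is no rule changing /d/ to [z] before the 1SG.POSS suffix.
The underlying segment must be /z/; voiced fricatives become stops word-finally, yielding [d] there.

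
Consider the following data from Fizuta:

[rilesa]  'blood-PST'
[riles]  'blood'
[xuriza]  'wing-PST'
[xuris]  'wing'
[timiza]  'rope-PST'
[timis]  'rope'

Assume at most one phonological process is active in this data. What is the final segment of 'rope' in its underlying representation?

In [timiza] and [timis] the final segment of 'rope' alternates: [z] ~ [s].
Compare 'blood', with invariant [s] in [rilesa] and [riles]: an analysis with underlying /s/ and a rule producing [z] before the PST suffix would wrongly predict alternation here too.
The underlying segment must be /z/; voiced obstruents become voiceless word-finally, yielding [s] there.

/z/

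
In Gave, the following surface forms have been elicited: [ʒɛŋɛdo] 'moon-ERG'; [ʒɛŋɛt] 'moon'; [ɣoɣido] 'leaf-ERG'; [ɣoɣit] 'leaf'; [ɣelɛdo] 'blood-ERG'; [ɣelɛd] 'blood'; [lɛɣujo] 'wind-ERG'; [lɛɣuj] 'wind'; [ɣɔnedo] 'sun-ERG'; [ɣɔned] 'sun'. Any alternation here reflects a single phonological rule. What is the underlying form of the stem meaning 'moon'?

The stem for 'moon' ends in [d] in [ʒɛŋɛdo] but [t] in [ʒɛŋɛt].
If /d/ were underlying and a rule turned it into [t] in isolation, 'sun' would also alternate; but it has [d] in both [ɣɔnedo] and [ɣɔned].
The alternation reflects intervocalic voicing: voiceless stops become voiced between vowels. /t/ is underlying.
Hence 'moon' is /ʒɛŋɛt/ underlyingly.

/ʒɛŋɛt/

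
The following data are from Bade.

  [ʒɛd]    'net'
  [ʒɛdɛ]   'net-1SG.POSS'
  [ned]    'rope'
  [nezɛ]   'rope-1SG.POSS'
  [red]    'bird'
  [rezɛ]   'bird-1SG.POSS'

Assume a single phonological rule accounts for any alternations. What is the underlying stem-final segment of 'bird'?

/z/

The root 'bird' surfaces as [red] and [rezɛ], with a stem-final [d] ~ [z] alternation.
Compare 'net', with invariant [d] in [ʒɛd] and [ʒɛdɛ]: an analysis with underlying /d/ and a rule producing [z] before the 1SG.POSS suffix would wrongly predict alternation here too.
So /z/ is underlying, and a rule of word-final hardening — voiced fricatives become stops word-finally — gives [d].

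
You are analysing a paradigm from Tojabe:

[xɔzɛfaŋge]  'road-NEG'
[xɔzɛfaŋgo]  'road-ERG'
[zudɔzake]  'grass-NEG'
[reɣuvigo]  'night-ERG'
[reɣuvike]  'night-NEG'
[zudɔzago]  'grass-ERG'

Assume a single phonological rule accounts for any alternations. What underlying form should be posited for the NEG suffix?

/-ke/

The NEG suffix surfaces as [-ge] and [-ke], depending on the final segment of the stem.
The ERG suffix, which begins with [g], is invariant after every stem; so [g] is not altered by any rule here.
So the underlying form is /-ke/, and voiceless stops become voiced after a nasal.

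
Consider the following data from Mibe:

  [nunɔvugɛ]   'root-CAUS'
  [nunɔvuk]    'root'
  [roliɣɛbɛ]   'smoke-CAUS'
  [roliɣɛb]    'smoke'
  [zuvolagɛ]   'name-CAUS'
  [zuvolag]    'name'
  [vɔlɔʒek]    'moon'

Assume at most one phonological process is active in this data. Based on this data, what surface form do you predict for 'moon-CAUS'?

[vɔlɔʒegɛ]

In [nunɔvugɛ] and [nunɔvuk] the final segment of 'root' alternates: [g] ~ [k].
But 'name' keeps [g] in both environments ([zuvolagɛ], [zuvolag]), so there is no rule changing /g/ to [k] in isolation.
Therefore /k/ is basic and [g] is derived by intervocalic voicing (voiceless stops become voiced between vowels).
From [vɔlɔʒek] the stem 'moon' is /vɔlɔʒek/; between vowels this yields [vɔlɔʒegɛ].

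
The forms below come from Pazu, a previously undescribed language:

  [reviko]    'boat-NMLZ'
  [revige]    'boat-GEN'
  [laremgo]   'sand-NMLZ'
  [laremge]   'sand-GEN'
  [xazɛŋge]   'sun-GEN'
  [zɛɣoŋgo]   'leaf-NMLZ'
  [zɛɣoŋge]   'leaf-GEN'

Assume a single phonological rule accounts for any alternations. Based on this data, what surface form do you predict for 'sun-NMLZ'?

The NMLZ morpheme has two allomorphs, [-go] and [-ko].
By contrast the GEN suffix keeps its initial [g] throughout — that segment must be underlying.
The NMLZ suffix is therefore /-ko/ underlyingly, with post-nasal voicing: voiceless stops become voiced after a nasal.
After 'sun', which ends in a nasal, the suffix surfaces as [-go], giving [xazɛŋgo].

[xazɛŋgo]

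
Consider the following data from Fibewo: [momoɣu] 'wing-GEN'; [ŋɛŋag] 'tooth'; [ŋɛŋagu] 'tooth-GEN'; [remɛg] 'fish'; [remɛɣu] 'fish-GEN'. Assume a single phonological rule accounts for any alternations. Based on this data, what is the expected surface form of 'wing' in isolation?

[momog]

The root 'fish' surfaces as [remɛg] and [remɛɣu], with a stem-final [g] ~ [ɣ] alternation.
If /g/ were underlying and a rule turned it into [ɣ] before the GEN suffix, 'tooth' would also alternate; but it has [g] in both [ŋɛŋag] and [ŋɛŋagu].
The underlying segment must be /ɣ/; voiced fricatives become stops word-finally, yielding [g] there.
The one attested form of 'wing', [momoɣu], shows underlying /momoɣ/. Applying the same rule word-finally gives [momog].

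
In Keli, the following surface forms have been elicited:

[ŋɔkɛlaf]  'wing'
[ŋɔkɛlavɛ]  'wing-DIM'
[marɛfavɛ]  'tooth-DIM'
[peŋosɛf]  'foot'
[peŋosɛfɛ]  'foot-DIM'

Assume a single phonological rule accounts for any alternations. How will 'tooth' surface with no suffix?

[marɛfaf]

'wing' shows [f] ~ [v] at the end of the stem ([ŋɔkɛlaf] vs [ŋɔkɛlavɛ]).
But 'foot' keeps [f] in both environments ([peŋosɛf], [peŋosɛfɛ]), so there is no rule changing /f/ to [v] before the DIM suffix.
So /v/ is underlying, and a rule of word-final obstruent devoicing — voiced obstruents become voiceless word-finally — gives [f].
From [marɛfavɛ] the stem 'tooth' is /marɛfav/; word-finally this yields [marɛfaf].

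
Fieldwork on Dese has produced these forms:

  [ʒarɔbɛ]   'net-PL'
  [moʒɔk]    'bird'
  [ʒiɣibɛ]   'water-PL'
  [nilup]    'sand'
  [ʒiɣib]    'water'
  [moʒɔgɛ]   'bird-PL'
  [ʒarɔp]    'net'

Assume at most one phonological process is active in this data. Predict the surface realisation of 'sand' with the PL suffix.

'net' shows [b] ~ [p] at the end of the stem ([ʒarɔbɛ] vs [ʒarɔp]).
Compare 'water', with invariant [b] in [ʒiɣibɛ] and [ʒiɣib]: an analysis with underlying /b/ and a rule producing [p] in isolation would wrongly predict alternation here too.
The alternation reflects intervocalic voicing: voiceless stops become voiced between vowels. /p/ is underlying.
The one attested form of 'sand', [nilup], shows underlying /nilup/. Applying the same rule between vowels gives [nilubɛ].

[nilubɛ]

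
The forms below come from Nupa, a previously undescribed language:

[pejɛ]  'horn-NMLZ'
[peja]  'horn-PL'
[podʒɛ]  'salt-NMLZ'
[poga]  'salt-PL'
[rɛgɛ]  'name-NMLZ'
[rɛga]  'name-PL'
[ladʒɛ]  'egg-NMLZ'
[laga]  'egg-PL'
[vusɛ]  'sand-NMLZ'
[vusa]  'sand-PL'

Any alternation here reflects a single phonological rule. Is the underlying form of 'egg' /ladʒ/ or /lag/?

/ladʒ/

'egg' shows [dʒ] ~ [g] at the end of the stem ([ladʒɛ] vs [laga]).
If /g/ were underlying and a rule turned it into [dʒ] before the NMLZ suffix, 'name' would also alternate; but it has [g] in both [rɛgɛ] and [rɛga].
The alternation reflects depalatalization: palato-alveolar /dʒ/ becomes [g] when no front vowel follows. /dʒ/ is underlying.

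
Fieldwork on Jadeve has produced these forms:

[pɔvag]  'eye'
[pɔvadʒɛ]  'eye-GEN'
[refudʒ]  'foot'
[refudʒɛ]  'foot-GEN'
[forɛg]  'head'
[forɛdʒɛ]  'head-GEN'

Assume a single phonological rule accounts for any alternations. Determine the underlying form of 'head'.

/forɛg/

In [forɛg] and [forɛdʒɛ] the final segment of 'head' alternates: [g] ~ [dʒ].
If /dʒ/ were underlying and a rule turned it into [g] in isolation, 'foot' would also alternate; but it has [dʒ] in both [refudʒ] and [refudʒɛ].
Therefore /g/ is basic and [dʒ] is derived by palatalization before a front vowel (/g/ becomes palato-alveolar [dʒ] before a front vowel).
Hence 'head' is /forɛg/ underlyingly.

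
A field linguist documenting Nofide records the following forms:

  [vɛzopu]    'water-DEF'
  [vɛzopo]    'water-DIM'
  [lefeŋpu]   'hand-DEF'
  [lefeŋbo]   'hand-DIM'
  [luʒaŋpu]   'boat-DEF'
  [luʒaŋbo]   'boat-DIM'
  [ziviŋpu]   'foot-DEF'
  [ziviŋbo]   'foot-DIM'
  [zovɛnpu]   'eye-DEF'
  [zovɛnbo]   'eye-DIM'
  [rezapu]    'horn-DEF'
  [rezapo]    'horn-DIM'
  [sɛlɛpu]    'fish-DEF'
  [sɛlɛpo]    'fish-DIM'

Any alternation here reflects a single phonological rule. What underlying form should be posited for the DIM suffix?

The DIM suffix surfaces as [-bo] and [-po], depending on the final segment of the stem.
By contrast the DEF suffix keeps its initial [p] throughout — that segment must be underlying.
So the underlying form is /-bo/, and voiced stops become voiceless after a vowel.

/-bo/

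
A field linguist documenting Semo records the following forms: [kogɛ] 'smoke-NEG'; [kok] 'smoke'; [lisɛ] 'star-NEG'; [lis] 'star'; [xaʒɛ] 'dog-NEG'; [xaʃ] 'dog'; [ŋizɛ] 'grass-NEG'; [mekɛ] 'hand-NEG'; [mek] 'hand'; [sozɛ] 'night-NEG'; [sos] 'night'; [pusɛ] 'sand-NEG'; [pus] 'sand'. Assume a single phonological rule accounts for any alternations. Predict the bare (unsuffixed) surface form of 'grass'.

In [sozɛ] and [sos] the final segment of 'night' alternates: [z] ~ [s].
But 'star' keeps [s] in both environments ([lisɛ], [lis]), so there is no rule changing /s/ to [z] before the NEG suffix.
The alternation reflects word-final obstruent devoicing: voiced obstruents become voiceless word-finally. /z/ is underlying.
From [ŋizɛ] the stem 'grass' is /ŋiz/; word-finally this yields [ŋis].

[ŋis]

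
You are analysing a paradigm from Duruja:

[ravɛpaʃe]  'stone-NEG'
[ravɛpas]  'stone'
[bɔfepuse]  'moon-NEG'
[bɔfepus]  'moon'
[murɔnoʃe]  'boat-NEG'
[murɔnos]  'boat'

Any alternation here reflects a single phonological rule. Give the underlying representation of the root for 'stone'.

/ravɛpaʃ/

The stem for 'stone' ends in [ʃ] in [ravɛpaʃe] but [s] in [ravɛpas].
If /s/ were underlying and a rule turned it into [ʃ] before the NEG suffix, 'moon' would also alternate; but it has [s] in both [bɔfepuse] and [bɔfepus].
The alternation reflects depalatalization: palato-alveolar /ʃ/ becomes [s] when no front vowel follows. /ʃ/ is underlying.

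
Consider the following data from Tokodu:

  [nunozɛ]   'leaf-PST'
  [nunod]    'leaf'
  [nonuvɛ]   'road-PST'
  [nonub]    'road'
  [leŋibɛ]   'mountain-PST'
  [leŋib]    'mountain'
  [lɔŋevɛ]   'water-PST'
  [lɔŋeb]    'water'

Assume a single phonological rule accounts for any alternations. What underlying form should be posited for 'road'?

The root 'road' surfaces as [nonuvɛ] and [nonub], with a stem-final [v] ~ [b] alternation.
The stem 'mountain' ([leŋibɛ], [leŋib]) shows [b] unchanged in both environments, so [b] cannot be basic with [v] derived before the PST suffix.
The alternation reflects word-final hardening: voiced fricatives become stops word-finally. /v/ is underlying.
The underlying form of 'road' is therefore /nonuv/.

/nonuv/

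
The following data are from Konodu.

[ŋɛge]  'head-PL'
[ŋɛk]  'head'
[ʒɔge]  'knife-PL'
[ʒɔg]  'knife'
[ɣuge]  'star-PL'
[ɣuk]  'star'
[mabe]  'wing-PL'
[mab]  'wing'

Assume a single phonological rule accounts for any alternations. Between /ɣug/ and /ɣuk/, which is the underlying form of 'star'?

'star' shows [g] ~ [k] at the end of the stem ([ɣuge] vs [ɣuk]).
But 'knife' keeps [g] in both environments ([ʒɔge], [ʒɔg]), so there is no rule changing /g/ to [k] in isolation.
So /k/ is underlying, and a rule of intervocalic voicing — voiceless stops become voiced between vowels — gives [g].

/ɣuk/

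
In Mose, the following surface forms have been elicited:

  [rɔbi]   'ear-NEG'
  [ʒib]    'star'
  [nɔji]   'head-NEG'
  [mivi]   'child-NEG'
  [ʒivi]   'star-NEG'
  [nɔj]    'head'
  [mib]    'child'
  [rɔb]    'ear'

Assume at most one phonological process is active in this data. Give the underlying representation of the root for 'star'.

The root 'star' surfaces as [ʒib] and [ʒivi], with a stem-final [b] ~ [v] alternation.
The stem 'ear' ([rɔb], [rɔbi]) shows [b] unchanged in both environments, so [b] cannot be basic with [v] derived before the NEG suffix.
Therefore /v/ is basic and [b] is derived by word-final hardening (voiced fricatives become stops word-finally).
Hence 'star' is /ʒiv/ underlyingly.

/ʒiv/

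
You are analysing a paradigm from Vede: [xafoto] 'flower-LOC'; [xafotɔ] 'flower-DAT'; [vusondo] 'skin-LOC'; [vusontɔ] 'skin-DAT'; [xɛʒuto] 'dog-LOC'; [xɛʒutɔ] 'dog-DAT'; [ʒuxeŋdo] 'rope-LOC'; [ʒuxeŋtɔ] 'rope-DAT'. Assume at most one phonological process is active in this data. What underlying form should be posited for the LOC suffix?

The LOC morpheme has two allomorphs, [-do] and [-to].
The DAT suffix, which begins with [t], is invariant after every stem; so [t] is not altered by any rule here.
The LOC suffix is therefore /-do/ underlyingly, with post-vocalic devoicing: voiced stops become voiceless after a vowel.

/-do/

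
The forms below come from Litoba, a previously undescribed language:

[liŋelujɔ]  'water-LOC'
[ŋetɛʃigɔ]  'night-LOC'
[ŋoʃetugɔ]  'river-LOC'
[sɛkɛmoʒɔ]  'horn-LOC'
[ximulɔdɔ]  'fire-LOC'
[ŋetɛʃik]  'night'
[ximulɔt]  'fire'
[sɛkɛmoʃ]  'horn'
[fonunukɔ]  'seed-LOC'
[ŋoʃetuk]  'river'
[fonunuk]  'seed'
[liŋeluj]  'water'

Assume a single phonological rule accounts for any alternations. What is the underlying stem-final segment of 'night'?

'night' shows [g] ~ [k] at the end of the stem ([ŋetɛʃigɔ] vs [ŋetɛʃik]).
Compare 'seed', with invariant [k] in [fonunukɔ] and [fonunuk]: an analysis with underlying /k/ and a rule producing [g] before the LOC suffix would wrongly predict alternation here too.
The alternation reflects word-final obstruent devoicing: voiced obstruents become voiceless word-finally. /g/ is underlying.

/g/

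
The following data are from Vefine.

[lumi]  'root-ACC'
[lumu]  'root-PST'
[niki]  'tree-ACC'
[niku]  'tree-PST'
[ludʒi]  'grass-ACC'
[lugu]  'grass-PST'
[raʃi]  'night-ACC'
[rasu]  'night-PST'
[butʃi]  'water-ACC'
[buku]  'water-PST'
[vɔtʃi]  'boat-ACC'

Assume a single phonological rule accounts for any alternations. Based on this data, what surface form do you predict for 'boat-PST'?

The stem for 'water' ends in [tʃ] in [butʃi] but [k] in [buku].
The stem 'tree' ([niki], [niku]) shows [k] unchanged in both environments, so [k] cannot be basic with [tʃ] derived before the ACC suffix.
The alternation reflects depalatalization: palato-alveolar /tʃ/, /dʒ/ and /ʃ/ become [k], [g] and [s] when no front vowel follows. /tʃ/ is underlying.
The one attested form of 'boat', [vɔtʃi], shows underlying /vɔtʃ/. Applying the same rule when no front vowel follows gives [vɔku].

[vɔku]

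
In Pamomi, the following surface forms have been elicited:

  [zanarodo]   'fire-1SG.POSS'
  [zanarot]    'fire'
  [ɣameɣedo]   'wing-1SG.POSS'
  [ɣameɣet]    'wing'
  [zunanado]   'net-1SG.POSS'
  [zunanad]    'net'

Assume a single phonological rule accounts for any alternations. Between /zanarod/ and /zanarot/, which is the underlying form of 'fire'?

/zanarot/

The root 'fire' surfaces as [zanarodo] and [zanarot], with a stem-final [d] ~ [t] alternation.
Compare 'net', with invariant [d] in [zunanado] and [zunanad]: an analysis with underlying /d/ and a rule producing [t] in isolation would wrongly predict alternation here too.
The alternation reflects intervocalic voicing: voiceless stops become voiced between vowels. /t/ is underlying.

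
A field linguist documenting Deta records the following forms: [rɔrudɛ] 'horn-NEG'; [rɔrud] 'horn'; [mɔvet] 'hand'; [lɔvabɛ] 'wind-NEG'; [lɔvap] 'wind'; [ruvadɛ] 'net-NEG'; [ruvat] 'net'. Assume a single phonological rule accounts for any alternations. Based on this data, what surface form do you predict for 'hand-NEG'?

[mɔvedɛ]

The root 'net' surfaces as [ruvadɛ] and [ruvat], with a stem-final [d] ~ [t] alternation.
Compare 'horn', with invariant [d] in [rɔrudɛ] and [rɔrud]: an analysis with underlying /d/ and a rule producing [t] in isolation would wrongly predict alternation here too.
So /t/ is underlying, and a rule of intervocalic voicing — voiceless stops become voiced between vowels — gives [d].
From [mɔvet] the stem 'hand' is /mɔvet/; between vowels this yields [mɔvedɛ].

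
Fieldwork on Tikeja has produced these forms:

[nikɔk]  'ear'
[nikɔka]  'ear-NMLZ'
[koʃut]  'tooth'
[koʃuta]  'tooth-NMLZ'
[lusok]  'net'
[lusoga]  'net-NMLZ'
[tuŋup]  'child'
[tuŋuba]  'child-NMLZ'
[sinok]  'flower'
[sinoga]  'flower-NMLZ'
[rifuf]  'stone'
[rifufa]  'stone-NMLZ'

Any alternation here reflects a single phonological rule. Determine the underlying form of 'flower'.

/sinog/

'flower' shows [k] ~ [g] at the end of the stem ([sinok] vs [sinoga]).
But 'ear' keeps [k] in both environments ([nikɔk], [nikɔka]), so there is no rule changing /k/ to [g] before the NMLZ suffix.
Therefore /g/ is basic and [k] is derived by word-final obstruent devoicing (voiced obstruents become voiceless word-finally).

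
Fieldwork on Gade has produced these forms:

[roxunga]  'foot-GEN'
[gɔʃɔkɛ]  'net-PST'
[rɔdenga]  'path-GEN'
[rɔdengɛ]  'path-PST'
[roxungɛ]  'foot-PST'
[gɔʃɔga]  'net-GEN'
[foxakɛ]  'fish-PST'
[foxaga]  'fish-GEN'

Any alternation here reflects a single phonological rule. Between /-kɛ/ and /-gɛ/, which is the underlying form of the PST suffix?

The PST morpheme has two allomorphs, [-gɛ] and [-kɛ].
By contrast the GEN suffix keeps its initial [g] throughout — that segment must be underlying.
The PST suffix is therefore /-kɛ/ underlyingly, with post-nasal voicing: voiceless stops become voiced after a nasal.

/-kɛ/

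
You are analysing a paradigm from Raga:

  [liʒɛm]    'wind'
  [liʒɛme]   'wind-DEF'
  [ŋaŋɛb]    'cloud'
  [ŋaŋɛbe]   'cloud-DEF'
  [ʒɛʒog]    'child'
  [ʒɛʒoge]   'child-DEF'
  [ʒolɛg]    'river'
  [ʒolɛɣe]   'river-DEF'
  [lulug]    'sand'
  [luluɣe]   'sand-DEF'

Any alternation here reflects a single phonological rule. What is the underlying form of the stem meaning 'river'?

/ʒolɛɣ/

The root 'river' surfaces as [ʒolɛg] and [ʒolɛɣe], with a stem-final [g] ~ [ɣ] alternation.
If /g/ were underlying and a rule turned it into [ɣ] before the DEF suffix, 'child' would also alternate; but it has [g] in both [ʒɛʒog] and [ʒɛʒoge].
So /ɣ/ is underlying, and a rule of word-final hardening — voiced fricatives become stops word-finally — gives [g].
Hence 'river' is /ʒolɛɣ/ underlyingly.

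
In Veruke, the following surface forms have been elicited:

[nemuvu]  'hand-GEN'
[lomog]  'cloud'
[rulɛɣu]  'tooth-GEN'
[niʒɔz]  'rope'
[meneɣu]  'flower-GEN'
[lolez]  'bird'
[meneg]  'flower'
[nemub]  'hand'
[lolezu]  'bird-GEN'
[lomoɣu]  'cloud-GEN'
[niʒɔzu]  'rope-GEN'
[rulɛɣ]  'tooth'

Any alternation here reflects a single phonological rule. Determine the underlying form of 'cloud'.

/lomog/

The stem for 'cloud' ends in [ɣ] in [lomoɣu] but [g] in [lomog].
The stem 'tooth' ([rulɛɣu], [rulɛɣ]) shows [ɣ] unchanged in both environments, so [ɣ] cannot be basic with [g] derived in isolation.
The alternation reflects intervocalic spirantization: voiced stops become fricatives between vowels. /g/ is underlying.
So 'cloud' = /lomog/.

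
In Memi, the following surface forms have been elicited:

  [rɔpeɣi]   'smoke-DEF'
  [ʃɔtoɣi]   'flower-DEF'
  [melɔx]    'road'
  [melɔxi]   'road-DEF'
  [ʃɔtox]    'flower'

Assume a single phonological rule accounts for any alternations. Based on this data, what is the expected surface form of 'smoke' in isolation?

[rɔpex]

In [ʃɔtox] and [ʃɔtoɣi] the final segment of 'flower' alternates: [x] ~ [ɣ].
But 'road' keeps [x] in both environments ([melɔx], [melɔxi]), so there is no rule changing /x/ to [ɣ] before the DEF suffix.
Therefore /ɣ/ is basic and [x] is derived by word-final obstruent devoicing (voiced obstruents become voiceless word-finally).
From [rɔpeɣi] the stem 'smoke' is /rɔpeɣ/; word-finally this yields [rɔpex].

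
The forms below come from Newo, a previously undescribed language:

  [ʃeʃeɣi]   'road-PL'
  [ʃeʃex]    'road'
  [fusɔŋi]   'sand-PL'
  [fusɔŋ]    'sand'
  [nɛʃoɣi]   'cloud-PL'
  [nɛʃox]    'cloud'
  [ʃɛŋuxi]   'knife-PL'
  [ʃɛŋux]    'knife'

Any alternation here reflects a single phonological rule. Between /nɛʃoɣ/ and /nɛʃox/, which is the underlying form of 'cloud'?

/nɛʃoɣ/

In [nɛʃoɣi] and [nɛʃox] the final segment of 'cloud' alternates: [ɣ] ~ [x].
Compare 'knife', with invariant [x] in [ʃɛŋuxi] and [ʃɛŋux]: an analysis with underlying /x/ and a rule producing [ɣ] before the PL suffix would wrongly predict alternation here too.
Therefore /ɣ/ is basic and [x] is derived by word-final obstruent devoicing (voiced obstruents become voiceless word-finally).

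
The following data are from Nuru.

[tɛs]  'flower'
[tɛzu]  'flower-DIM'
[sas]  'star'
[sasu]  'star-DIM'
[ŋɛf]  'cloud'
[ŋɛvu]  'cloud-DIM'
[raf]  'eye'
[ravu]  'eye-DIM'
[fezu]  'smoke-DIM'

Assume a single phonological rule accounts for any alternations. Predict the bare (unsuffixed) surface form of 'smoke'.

The stem for 'flower' ends in [s] in [tɛs] but [z] in [tɛzu].
Compare 'star', with invariant [s] in [sas] and [sasu]: an analysis with underlying /s/ and a rule producing [z] before the DIM suffix would wrongly predict alternation here too.
The underlying segment must be /z/; voiced obstruents become voiceless word-finally, yielding [s] there.
The one attested form of 'smoke', [fezu], shows underlying /fez/. Applying the same rule word-finally gives [fes].

[fes]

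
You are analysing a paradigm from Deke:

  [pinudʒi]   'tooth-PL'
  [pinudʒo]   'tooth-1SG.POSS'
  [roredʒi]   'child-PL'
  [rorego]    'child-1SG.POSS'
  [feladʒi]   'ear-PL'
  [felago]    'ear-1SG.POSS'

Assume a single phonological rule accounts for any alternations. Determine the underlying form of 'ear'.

'ear' shows [dʒ] ~ [g] at the end of the stem ([feladʒi] vs [felago]).
If /dʒ/ were underlying and a rule turned it into [g] before the 1SG.POSS suffix, 'tooth' would also alternate; but it has [dʒ] in both [pinudʒi] and [pinudʒo].
The alternation reflects palatalization before a front vowel: /g/ becomes palato-alveolar [dʒ] before a front vowel. /g/ is underlying.
So 'ear' = /felag/.

/felag/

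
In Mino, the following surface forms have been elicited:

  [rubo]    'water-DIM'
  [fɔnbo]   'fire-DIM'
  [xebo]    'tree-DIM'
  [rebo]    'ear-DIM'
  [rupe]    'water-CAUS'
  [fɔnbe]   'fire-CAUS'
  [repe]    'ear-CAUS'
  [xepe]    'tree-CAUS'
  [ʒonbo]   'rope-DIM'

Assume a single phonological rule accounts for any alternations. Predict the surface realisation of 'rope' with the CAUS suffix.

The CAUS morpheme has two allomorphs, [-be] and [-pe].
By contrast the DIM suffix keeps its initial [b] throughout — that segment must be underlying.
So the underlying form is /-pe/, and voiceless stops become voiced after a nasal.
After 'rope', which ends in a nasal, the suffix surfaces as [-be], giving [ʒonbe].

[ʒonbe]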